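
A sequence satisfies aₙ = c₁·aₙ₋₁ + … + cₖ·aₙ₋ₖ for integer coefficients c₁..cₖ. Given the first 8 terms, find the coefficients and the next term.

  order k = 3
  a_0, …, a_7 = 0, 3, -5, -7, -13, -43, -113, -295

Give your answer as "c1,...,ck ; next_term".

2,1,2 ; -789

  a_3 = 2·-5 + 1·3 + 2·0 = -7
  a_4 = 2·-7 + 1·-5 + 2·3 = -13
  a_5 = 2·-13 + 1·-7 + 2·-5 = -43
  a_6 = 2·-43 + 1·-13 + 2·-7 = -113
  a_7 = 2·-113 + 1·-43 + 2·-13 = -295
  a_8 = 2·-295 + 1·-113 + 2·-43 = -789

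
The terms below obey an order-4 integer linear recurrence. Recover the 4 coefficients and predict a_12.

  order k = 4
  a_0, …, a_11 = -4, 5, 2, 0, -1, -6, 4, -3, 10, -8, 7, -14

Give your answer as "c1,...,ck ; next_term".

  a_4 = -1·0 + 0·2 + -1·5 + -1·-4 = -1
  a_5 = -1·-1 + 0·0 + -1·2 + -1·5 = -6
  a_6 = -1·-6 + 0·-1 + -1·0 + -1·2 = 4
  a_7 = -1·4 + 0·-6 + -1·-1 + -1·0 = -3
  a_8 = -1·-3 + 0·4 + -1·-6 + -1·-1 = 10
  a_9 = -1·10 + 0·-3 + -1·4 + -1·-6 = -8
  a_10 = -1·-8 + 0·10 + -1·-3 + -1·4 = 7
  a_11 = -1·7 + 0·-8 + -1·10 + -1·-3 = -14
  a_12 = -1·-14 + 0·7 + -1·-8 + -1·10 = 12

-1,0,-1,-1 ; 12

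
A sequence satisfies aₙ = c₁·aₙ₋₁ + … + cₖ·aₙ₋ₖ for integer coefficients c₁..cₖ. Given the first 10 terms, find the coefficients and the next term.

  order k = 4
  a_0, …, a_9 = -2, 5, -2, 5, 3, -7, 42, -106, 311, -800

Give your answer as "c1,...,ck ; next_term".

-2,3,3,-2 ; 2131

  a_4 = -2·5 + 3·-2 + 3·5 + -2·-2 = 3
  a_5 = -2·3 + 3·5 + 3·-2 + -2·5 = -7
  a_6 = -2·-7 + 3·3 + 3·5 + -2·-2 = 42
  a_7 = -2·42 + 3·-7 + 3·3 + -2·5 = -106
  a_8 = -2·-106 + 3·42 + 3·-7 + -2·3 = 311
  a_9 = -2·311 + 3·-106 + 3·42 + -2·-7 = -800
  a_10 = -2·-800 + 3·311 + 3·-106 + -2·42 = 2131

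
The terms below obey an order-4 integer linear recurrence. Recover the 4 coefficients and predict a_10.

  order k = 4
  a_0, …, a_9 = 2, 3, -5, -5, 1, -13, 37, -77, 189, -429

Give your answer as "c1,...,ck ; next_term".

  a_4 = -2·-5 + 1·-5 + 0·3 + -2·2 = 1
  a_5 = -2·1 + 1·-5 + 0·-5 + -2·3 = -13
  a_6 = -2·-13 + 1·1 + 0·-5 + -2·-5 = 37
  a_7 = -2·37 + 1·-13 + 0·1 + -2·-5 = -77
  a_8 = -2·-77 + 1·37 + 0·-13 + -2·1 = 189
  a_9 = -2·189 + 1·-77 + 0·37 + -2·-13 = -429
  a_10 = -2·-429 + 1·189 + 0·-77 + -2·37 = 973

-2,1,0,-2 ; 973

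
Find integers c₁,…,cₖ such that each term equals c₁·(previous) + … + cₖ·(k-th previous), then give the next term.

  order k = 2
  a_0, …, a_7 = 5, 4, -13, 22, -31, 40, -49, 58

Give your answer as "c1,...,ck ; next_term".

-2,-1 ; -67

  a_2 = -2·4 + -1·5 = -13
  a_3 = -2·-13 + -1·4 = 22
  a_4 = -2·22 + -1·-13 = -31
  a_5 = -2·-31 + -1·22 = 40
  a_6 = -2·40 + -1·-31 = -49
  a_7 = -2·-49 + -1·40 = 58
  a_8 = -2·58 + -1·-49 = -67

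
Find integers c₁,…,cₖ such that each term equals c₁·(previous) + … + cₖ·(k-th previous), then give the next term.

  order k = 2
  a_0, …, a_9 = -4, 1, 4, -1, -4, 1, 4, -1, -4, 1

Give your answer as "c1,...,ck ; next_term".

  a_2 = 0·1 + -1·-4 = 4
  a_3 = 0·4 + -1·1 = -1
  a_4 = 0·-1 + -1·4 = -4
  a_5 = 0·-4 + -1·-1 = 1
  a_6 = 0·1 + -1·-4 = 4
  a_7 = 0·4 + -1·1 = -1
  a_8 = 0·-1 + -1·4 = -4
  a_9 = 0·-4 + -1·-1 = 1
  a_10 = 0·1 + -1·-4 = 4

0,-1 ; 4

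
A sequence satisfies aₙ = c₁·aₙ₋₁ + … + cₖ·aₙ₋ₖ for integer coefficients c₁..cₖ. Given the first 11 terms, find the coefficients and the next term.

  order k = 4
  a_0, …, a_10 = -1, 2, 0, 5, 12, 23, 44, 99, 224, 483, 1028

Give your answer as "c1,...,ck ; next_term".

  a_4 = 2·5 + -1·0 + 2·2 + 2·-1 = 12
  a_5 = 2·12 + -1·5 + 2·0 + 2·2 = 23
  a_6 = 2·23 + -1·12 + 2·5 + 2·0 = 44
  a_7 = 2·44 + -1·23 + 2·12 + 2·5 = 99
  a_8 = 2·99 + -1·44 + 2·23 + 2·12 = 224
  a_9 = 2·224 + -1·99 + 2·44 + 2·23 = 483
  a_10 = 2·483 + -1·224 + 2·99 + 2·44 = 1028
  a_11 = 2·1028 + -1·483 + 2·224 + 2·99 = 2219

2,-1,2,2 ; 2219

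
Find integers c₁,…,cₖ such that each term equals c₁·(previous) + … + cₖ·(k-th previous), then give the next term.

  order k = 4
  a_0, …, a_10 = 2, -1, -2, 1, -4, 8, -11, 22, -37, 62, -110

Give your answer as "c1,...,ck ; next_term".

  a_4 = -1·1 + 1·-2 + -1·-1 + -1·2 = -4
  a_5 = -1·-4 + 1·1 + -1·-2 + -1·-1 = 8
  a_6 = -1·8 + 1·-4 + -1·1 + -1·-2 = -11
  a_7 = -1·-11 + 1·8 + -1·-4 + -1·1 = 22
  a_8 = -1·22 + 1·-11 + -1·8 + -1·-4 = -37
  a_9 = -1·-37 + 1·22 + -1·-11 + -1·8 = 62
  a_10 = -1·62 + 1·-37 + -1·22 + -1·-11 = -110
  a_11 = -1·-110 + 1·62 + -1·-37 + -1·22 = 187

-1,1,-1,-1 ; 187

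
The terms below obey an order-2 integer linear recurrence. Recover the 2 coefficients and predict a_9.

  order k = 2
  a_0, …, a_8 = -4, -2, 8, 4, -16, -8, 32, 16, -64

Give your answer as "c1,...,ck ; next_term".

0,-2 ; -32

  a_2 = 0·-2 + -2·-4 = 8
  a_3 = 0·8 + -2·-2 = 4
  a_4 = 0·4 + -2·8 = -16
  a_5 = 0·-16 + -2·4 = -8
  a_6 = 0·-8 + -2·-16 = 32
  a_7 = 0·32 + -2·-8 = 16
  a_8 = 0·16 + -2·32 = -64
  a_9 = 0·-64 + -2·16 = -32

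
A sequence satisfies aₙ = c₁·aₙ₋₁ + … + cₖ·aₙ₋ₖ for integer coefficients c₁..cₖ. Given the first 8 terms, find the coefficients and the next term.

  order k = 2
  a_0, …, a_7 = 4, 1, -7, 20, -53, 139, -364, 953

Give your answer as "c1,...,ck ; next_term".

  a_2 = -3·1 + -1·4 = -7
  a_3 = -3·-7 + -1·1 = 20
  a_4 = -3·20 + -1·-7 = -53
  a_5 = -3·-53 + -1·20 = 139
  a_6 = -3·139 + -1·-53 = -364
  a_7 = -3·-364 + -1·139 = 953
  a_8 = -3·953 + -1·-364 = -2495

-3,-1 ; -2495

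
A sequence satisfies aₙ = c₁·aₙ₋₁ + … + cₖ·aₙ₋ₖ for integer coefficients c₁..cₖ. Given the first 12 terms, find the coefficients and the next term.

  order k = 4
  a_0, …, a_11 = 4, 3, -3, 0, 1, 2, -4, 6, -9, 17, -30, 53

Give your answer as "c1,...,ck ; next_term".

-1,1,0,1 ; -92

  a_4 = -1·0 + 1·-3 + 0·3 + 1·4 = 1
  a_5 = -1·1 + 1·0 + 0·-3 + 1·3 = 2
  a_6 = -1·2 + 1·1 + 0·0 + 1·-3 = -4
  a_7 = -1·-4 + 1·2 + 0·1 + 1·0 = 6
  a_8 = -1·6 + 1·-4 + 0·2 + 1·1 = -9
  a_9 = -1·-9 + 1·6 + 0·-4 + 1·2 = 17
  a_10 = -1·17 + 1·-9 + 0·6 + 1·-4 = -30
  a_11 = -1·-30 + 1·17 + 0·-9 + 1·6 = 53
  a_12 = -1·53 + 1·-30 + 0·17 + 1·-9 = -92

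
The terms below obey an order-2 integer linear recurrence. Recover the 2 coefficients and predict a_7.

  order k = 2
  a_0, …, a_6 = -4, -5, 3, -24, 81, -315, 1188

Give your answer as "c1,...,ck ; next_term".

  a_2 = -3·-5 + 3·-4 = 3
  a_3 = -3·3 + 3·-5 = -24
  a_4 = -3·-24 + 3·3 = 81
  a_5 = -3·81 + 3·-24 = -315
  a_6 = -3·-315 + 3·81 = 1188
  a_7 = -3·1188 + 3·-315 = -4509

-3,3 ; -4509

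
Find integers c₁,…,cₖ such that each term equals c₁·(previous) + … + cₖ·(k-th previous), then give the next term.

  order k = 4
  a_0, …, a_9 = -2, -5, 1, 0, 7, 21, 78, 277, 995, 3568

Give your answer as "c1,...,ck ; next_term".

  a_4 = 4·0 + -1·1 + -2·-5 + 1·-2 = 7
  a_5 = 4·7 + -1·0 + -2·1 + 1·-5 = 21
  a_6 = 4·21 + -1·7 + -2·0 + 1·1 = 78
  a_7 = 4·78 + -1·21 + -2·7 + 1·0 = 277
  a_8 = 4·277 + -1·78 + -2·21 + 1·7 = 995
  a_9 = 4·995 + -1·277 + -2·78 + 1·21 = 3568
  a_10 = 4·3568 + -1·995 + -2·277 + 1·78 = 12801

4,-1,-2,1 ; 12801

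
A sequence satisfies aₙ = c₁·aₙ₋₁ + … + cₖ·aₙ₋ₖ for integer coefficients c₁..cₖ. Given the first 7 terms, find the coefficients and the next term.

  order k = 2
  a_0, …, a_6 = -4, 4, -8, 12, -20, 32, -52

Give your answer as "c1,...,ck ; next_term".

  a_2 = -1·4 + 1·-4 = -8
  a_3 = -1·-8 + 1·4 = 12
  a_4 = -1·12 + 1·-8 = -20
  a_5 = -1·-20 + 1·12 = 32
  a_6 = -1·32 + 1·-20 = -52
  a_7 = -1·-52 + 1·32 = 84

-1,1 ; 84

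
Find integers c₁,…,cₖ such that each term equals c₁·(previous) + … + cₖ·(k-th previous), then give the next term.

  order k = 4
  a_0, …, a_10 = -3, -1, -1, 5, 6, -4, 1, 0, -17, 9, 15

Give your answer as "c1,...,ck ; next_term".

  a_4 = 0·5 + -1·-1 + 1·-1 + -2·-3 = 6
  a_5 = 0·6 + -1·5 + 1·-1 + -2·-1 = -4
  a_6 = 0·-4 + -1·6 + 1·5 + -2·-1 = 1
  a_7 = 0·1 + -1·-4 + 1·6 + -2·5 = 0
  a_8 = 0·0 + -1·1 + 1·-4 + -2·6 = -17
  a_9 = 0·-17 + -1·0 + 1·1 + -2·-4 = 9
  a_10 = 0·9 + -1·-17 + 1·0 + -2·1 = 15
  a_11 = 0·15 + -1·9 + 1·-17 + -2·0 = -26

0,-1,1,-2 ; -26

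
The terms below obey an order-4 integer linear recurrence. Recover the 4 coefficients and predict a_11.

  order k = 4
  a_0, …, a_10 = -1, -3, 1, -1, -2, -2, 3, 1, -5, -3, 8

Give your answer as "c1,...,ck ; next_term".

  a_4 = 0·-1 + -1·1 + 0·-3 + 1·-1 = -2
  a_5 = 0·-2 + -1·-1 + 0·1 + 1·-3 = -2
  a_6 = 0·-2 + -1·-2 + 0·-1 + 1·1 = 3
  a_7 = 0·3 + -1·-2 + 0·-2 + 1·-1 = 1
  a_8 = 0·1 + -1·3 + 0·-2 + 1·-2 = -5
  a_9 = 0·-5 + -1·1 + 0·3 + 1·-2 = -3
  a_10 = 0·-3 + -1·-5 + 0·1 + 1·3 = 8
  a_11 = 0·8 + -1·-3 + 0·-5 + 1·1 = 4

0,-1,0,1 ; 4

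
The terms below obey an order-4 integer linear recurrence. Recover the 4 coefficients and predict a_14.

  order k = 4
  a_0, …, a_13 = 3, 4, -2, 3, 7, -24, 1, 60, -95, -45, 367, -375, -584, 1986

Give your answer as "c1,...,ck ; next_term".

0,-2,3,-3 ; -1058

  a_4 = 0·3 + -2·-2 + 3·4 + -3·3 = 7
  a_5 = 0·7 + -2·3 + 3·-2 + -3·4 = -24
  a_6 = 0·-24 + -2·7 + 3·3 + -3·-2 = 1
  a_7 = 0·1 + -2·-24 + 3·7 + -3·3 = 60
  a_8 = 0·60 + -2·1 + 3·-24 + -3·7 = -95
  a_9 = 0·-95 + -2·60 + 3·1 + -3·-24 = -45
  a_10 = 0·-45 + -2·-95 + 3·60 + -3·1 = 367
  a_11 = 0·367 + -2·-45 + 3·-95 + -3·60 = -375
  a_12 = 0·-375 + -2·367 + 3·-45 + -3·-95 = -584
  a_13 = 0·-584 + -2·-375 + 3·367 + -3·-45 = 1986
  a_14 = 0·1986 + -2·-584 + 3·-375 + -3·367 = -1058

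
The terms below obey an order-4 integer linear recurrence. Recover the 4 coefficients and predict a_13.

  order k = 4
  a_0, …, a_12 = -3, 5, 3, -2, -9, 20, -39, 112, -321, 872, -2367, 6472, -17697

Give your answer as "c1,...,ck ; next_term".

  a_4 = -2·-2 + 1·3 + -2·5 + 2·-3 = -9
  a_5 = -2·-9 + 1·-2 + -2·3 + 2·5 = 20
  a_6 = -2·20 + 1·-9 + -2·-2 + 2·3 = -39
  a_7 = -2·-39 + 1·20 + -2·-9 + 2·-2 = 112
  a_8 = -2·112 + 1·-39 + -2·20 + 2·-9 = -321
  a_9 = -2·-321 + 1·112 + -2·-39 + 2·20 = 872
  a_10 = -2·872 + 1·-321 + -2·112 + 2·-39 = -2367
  a_11 = -2·-2367 + 1·872 + -2·-321 + 2·112 = 6472
  a_12 = -2·6472 + 1·-2367 + -2·872 + 2·-321 = -17697
  a_13 = -2·-17697 + 1·6472 + -2·-2367 + 2·872 = 48344

-2,1,-2,2 ; 48344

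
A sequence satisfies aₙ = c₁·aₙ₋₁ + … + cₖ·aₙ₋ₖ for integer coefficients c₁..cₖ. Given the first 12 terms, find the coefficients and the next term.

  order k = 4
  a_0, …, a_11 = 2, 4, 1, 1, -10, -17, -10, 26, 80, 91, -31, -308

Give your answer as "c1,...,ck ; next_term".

1,-1,-2,-1 ; -539

  a_4 = 1·1 + -1·1 + -2·4 + -1·2 = -10
  a_5 = 1·-10 + -1·1 + -2·1 + -1·4 = -17
  a_6 = 1·-17 + -1·-10 + -2·1 + -1·1 = -10
  a_7 = 1·-10 + -1·-17 + -2·-10 + -1·1 = 26
  a_8 = 1·26 + -1·-10 + -2·-17 + -1·-10 = 80
  a_9 = 1·80 + -1·26 + -2·-10 + -1·-17 = 91
  a_10 = 1·91 + -1·80 + -2·26 + -1·-10 = -31
  a_11 = 1·-31 + -1·91 + -2·80 + -1·26 = -308
  a_12 = 1·-308 + -1·-31 + -2·91 + -1·80 = -539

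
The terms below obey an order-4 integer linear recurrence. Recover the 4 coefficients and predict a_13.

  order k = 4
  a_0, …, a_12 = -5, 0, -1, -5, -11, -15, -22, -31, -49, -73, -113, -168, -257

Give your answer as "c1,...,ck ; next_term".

  a_4 = 1·-5 + 1·-1 + -1·0 + 1·-5 = -11
  a_5 = 1·-11 + 1·-5 + -1·-1 + 1·0 = -15
  a_6 = 1·-15 + 1·-11 + -1·-5 + 1·-1 = -22
  a_7 = 1·-22 + 1·-15 + -1·-11 + 1·-5 = -31
  a_8 = 1·-31 + 1·-22 + -1·-15 + 1·-11 = -49
  a_9 = 1·-49 + 1·-31 + -1·-22 + 1·-15 = -73
  a_10 = 1·-73 + 1·-49 + -1·-31 + 1·-22 = -113
  a_11 = 1·-113 + 1·-73 + -1·-49 + 1·-31 = -168
  a_12 = 1·-168 + 1·-113 + -1·-73 + 1·-49 = -257
  a_13 = 1·-257 + 1·-168 + -1·-113 + 1·-73 = -385

1,1,-1,1 ; -385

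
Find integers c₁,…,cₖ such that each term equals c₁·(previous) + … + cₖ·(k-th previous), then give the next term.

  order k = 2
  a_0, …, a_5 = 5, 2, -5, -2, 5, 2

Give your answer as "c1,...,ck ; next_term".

  a_2 = 0·2 + -1·5 = -5
  a_3 = 0·-5 + -1·2 = -2
  a_4 = 0·-2 + -1·-5 = 5
  a_5 = 0·5 + -1·-2 = 2
  a_6 = 0·2 + -1·5 = -5

0,-1 ; -5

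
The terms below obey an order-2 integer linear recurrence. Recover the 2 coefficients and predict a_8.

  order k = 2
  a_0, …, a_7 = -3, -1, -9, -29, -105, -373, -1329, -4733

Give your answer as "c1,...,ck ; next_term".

3,2 ; -16857

  a_2 = 3·-1 + 2·-3 = -9
  a_3 = 3·-9 + 2·-1 = -29
  a_4 = 3·-29 + 2·-9 = -105
  a_5 = 3·-105 + 2·-29 = -373
  a_6 = 3·-373 + 2·-105 = -1329
  a_7 = 3·-1329 + 2·-373 = -4733
  a_8 = 3·-4733 + 2·-1329 = -16857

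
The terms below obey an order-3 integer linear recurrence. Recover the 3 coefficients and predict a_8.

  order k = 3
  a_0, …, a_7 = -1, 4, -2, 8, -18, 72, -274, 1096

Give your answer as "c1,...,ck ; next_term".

-4,1,4 ; -4370

  a_3 = -4·-2 + 1·4 + 4·-1 = 8
  a_4 = -4·8 + 1·-2 + 4·4 = -18
  a_5 = -4·-18 + 1·8 + 4·-2 = 72
  a_6 = -4·72 + 1·-18 + 4·8 = -274
  a_7 = -4·-274 + 1·72 + 4·-18 = 1096
  a_8 = -4·1096 + 1·-274 + 4·72 = -4370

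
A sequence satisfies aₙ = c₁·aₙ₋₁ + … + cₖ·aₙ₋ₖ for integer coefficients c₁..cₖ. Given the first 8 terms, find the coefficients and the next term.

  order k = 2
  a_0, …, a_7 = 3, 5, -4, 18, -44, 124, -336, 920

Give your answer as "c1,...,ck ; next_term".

  a_2 = -2·5 + 2·3 = -4
  a_3 = -2·-4 + 2·5 = 18
  a_4 = -2·18 + 2·-4 = -44
  a_5 = -2·-44 + 2·18 = 124
  a_6 = -2·124 + 2·-44 = -336
  a_7 = -2·-336 + 2·124 = 920
  a_8 = -2·920 + 2·-336 = -2512

-2,2 ; -2512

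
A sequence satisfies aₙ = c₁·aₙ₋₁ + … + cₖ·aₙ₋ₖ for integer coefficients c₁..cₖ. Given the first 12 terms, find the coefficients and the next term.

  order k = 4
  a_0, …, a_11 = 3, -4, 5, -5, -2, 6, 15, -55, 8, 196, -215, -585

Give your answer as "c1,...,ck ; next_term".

  a_4 = -1·-5 + -3·5 + 1·-4 + 4·3 = -2
  a_5 = -1·-2 + -3·-5 + 1·5 + 4·-4 = 6
  a_6 = -1·6 + -3·-2 + 1·-5 + 4·5 = 15
  a_7 = -1·15 + -3·6 + 1·-2 + 4·-5 = -55
  a_8 = -1·-55 + -3·15 + 1·6 + 4·-2 = 8
  a_9 = -1·8 + -3·-55 + 1·15 + 4·6 = 196
  a_10 = -1·196 + -3·8 + 1·-55 + 4·15 = -215
  a_11 = -1·-215 + -3·196 + 1·8 + 4·-55 = -585
  a_12 = -1·-585 + -3·-215 + 1·196 + 4·8 = 1458

-1,-3,1,4 ; 1458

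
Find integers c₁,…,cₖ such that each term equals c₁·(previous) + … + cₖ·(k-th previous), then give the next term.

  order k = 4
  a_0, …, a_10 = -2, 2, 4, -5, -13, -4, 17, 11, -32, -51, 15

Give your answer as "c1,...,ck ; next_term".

1,-1,0,2 ; 88

  a_4 = 1·-5 + -1·4 + 0·2 + 2·-2 = -13
  a_5 = 1·-13 + -1·-5 + 0·4 + 2·2 = -4
  a_6 = 1·-4 + -1·-13 + 0·-5 + 2·4 = 17
  a_7 = 1·17 + -1·-4 + 0·-13 + 2·-5 = 11
  a_8 = 1·11 + -1·17 + 0·-4 + 2·-13 = -32
  a_9 = 1·-32 + -1·11 + 0·17 + 2·-4 = -51
  a_10 = 1·-51 + -1·-32 + 0·11 + 2·17 = 15
  a_11 = 1·15 + -1·-51 + 0·-32 + 2·11 = 88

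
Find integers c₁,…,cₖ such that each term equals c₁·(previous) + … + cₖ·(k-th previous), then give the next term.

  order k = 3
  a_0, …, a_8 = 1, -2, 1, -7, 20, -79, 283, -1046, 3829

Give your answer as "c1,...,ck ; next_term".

  a_3 = -3·1 + 3·-2 + 2·1 = -7
  a_4 = -3·-7 + 3·1 + 2·-2 = 20
  a_5 = -3·20 + 3·-7 + 2·1 = -79
  a_6 = -3·-79 + 3·20 + 2·-7 = 283
  a_7 = -3·283 + 3·-79 + 2·20 = -1046
  a_8 = -3·-1046 + 3·283 + 2·-79 = 3829
  a_9 = -3·3829 + 3·-1046 + 2·283 = -14059

-3,3,2 ; -14059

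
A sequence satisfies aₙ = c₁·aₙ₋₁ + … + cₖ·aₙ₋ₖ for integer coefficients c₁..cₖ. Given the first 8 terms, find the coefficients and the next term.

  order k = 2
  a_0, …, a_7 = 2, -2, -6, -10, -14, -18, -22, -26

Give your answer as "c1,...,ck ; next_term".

  a_2 = 2·-2 + -1·2 = -6
  a_3 = 2·-6 + -1·-2 = -10
  a_4 = 2·-10 + -1·-6 = -14
  a_5 = 2·-14 + -1·-10 = -18
  a_6 = 2·-18 + -1·-14 = -22
  a_7 = 2·-22 + -1·-18 = -26
  a_8 = 2·-26 + -1·-22 = -30

2,-1 ; -30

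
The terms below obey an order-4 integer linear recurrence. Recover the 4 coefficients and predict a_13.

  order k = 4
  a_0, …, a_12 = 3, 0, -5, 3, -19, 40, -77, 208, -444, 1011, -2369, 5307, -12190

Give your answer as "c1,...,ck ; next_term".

-1,2,-3,-2 ; 27889

  a_4 = -1·3 + 2·-5 + -3·0 + -2·3 = -19
  a_5 = -1·-19 + 2·3 + -3·-5 + -2·0 = 40
  a_6 = -1·40 + 2·-19 + -3·3 + -2·-5 = -77
  a_7 = -1·-77 + 2·40 + -3·-19 + -2·3 = 208
  a_8 = -1·208 + 2·-77 + -3·40 + -2·-19 = -444
  a_9 = -1·-444 + 2·208 + -3·-77 + -2·40 = 1011
  a_10 = -1·1011 + 2·-444 + -3·208 + -2·-77 = -2369
  a_11 = -1·-2369 + 2·1011 + -3·-444 + -2·208 = 5307
  a_12 = -1·5307 + 2·-2369 + -3·1011 + -2·-444 = -12190
  a_13 = -1·-12190 + 2·5307 + -3·-2369 + -2·1011 = 27889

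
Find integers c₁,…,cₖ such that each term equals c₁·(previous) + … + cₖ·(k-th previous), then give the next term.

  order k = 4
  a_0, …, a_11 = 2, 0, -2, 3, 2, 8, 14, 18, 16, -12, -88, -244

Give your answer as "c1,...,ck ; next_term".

2,0,-2,-2 ; -496

  a_4 = 2·3 + 0·-2 + -2·0 + -2·2 = 2
  a_5 = 2·2 + 0·3 + -2·-2 + -2·0 = 8
  a_6 = 2·8 + 0·2 + -2·3 + -2·-2 = 14
  a_7 = 2·14 + 0·8 + -2·2 + -2·3 = 18
  a_8 = 2·18 + 0·14 + -2·8 + -2·2 = 16
  a_9 = 2·16 + 0·18 + -2·14 + -2·8 = -12
  a_10 = 2·-12 + 0·16 + -2·18 + -2·14 = -88
  a_11 = 2·-88 + 0·-12 + -2·16 + -2·18 = -244
  a_12 = 2·-244 + 0·-88 + -2·-12 + -2·16 = -496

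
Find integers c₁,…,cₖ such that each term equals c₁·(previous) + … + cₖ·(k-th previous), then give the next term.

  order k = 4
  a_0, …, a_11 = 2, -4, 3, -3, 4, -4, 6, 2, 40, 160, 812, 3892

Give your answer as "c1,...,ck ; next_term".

  a_4 = 4·-3 + 4·3 + 0·-4 + 2·2 = 4
  a_5 = 4·4 + 4·-3 + 0·3 + 2·-4 = -4
  a_6 = 4·-4 + 4·4 + 0·-3 + 2·3 = 6
  a_7 = 4·6 + 4·-4 + 0·4 + 2·-3 = 2
  a_8 = 4·2 + 4·6 + 0·-4 + 2·4 = 40
  a_9 = 4·40 + 4·2 + 0·6 + 2·-4 = 160
  a_10 = 4·160 + 4·40 + 0·2 + 2·6 = 812
  a_11 = 4·812 + 4·160 + 0·40 + 2·2 = 3892
  a_12 = 4·3892 + 4·812 + 0·160 + 2·40 = 18896

4,4,0,2 ; 18896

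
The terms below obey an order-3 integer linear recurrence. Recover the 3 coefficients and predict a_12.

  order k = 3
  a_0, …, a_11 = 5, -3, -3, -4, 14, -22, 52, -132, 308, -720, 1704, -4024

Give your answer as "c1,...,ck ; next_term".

-2,0,-2 ; 9488

  a_3 = -2·-3 + 0·-3 + -2·5 = -4
  a_4 = -2·-4 + 0·-3 + -2·-3 = 14
  a_5 = -2·14 + 0·-4 + -2·-3 = -22
  a_6 = -2·-22 + 0·14 + -2·-4 = 52
  a_7 = -2·52 + 0·-22 + -2·14 = -132
  a_8 = -2·-132 + 0·52 + -2·-22 = 308
  a_9 = -2·308 + 0·-132 + -2·52 = -720
  a_10 = -2·-720 + 0·308 + -2·-132 = 1704
  a_11 = -2·1704 + 0·-720 + -2·308 = -4024
  a_12 = -2·-4024 + 0·1704 + -2·-720 = 9488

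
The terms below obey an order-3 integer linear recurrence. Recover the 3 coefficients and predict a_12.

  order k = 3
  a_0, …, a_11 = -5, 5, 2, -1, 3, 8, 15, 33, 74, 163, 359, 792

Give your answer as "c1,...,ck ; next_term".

2,0,1 ; 1747

  a_3 = 2·2 + 0·5 + 1·-5 = -1
  a_4 = 2·-1 + 0·2 + 1·5 = 3
  a_5 = 2·3 + 0·-1 + 1·2 = 8
  a_6 = 2·8 + 0·3 + 1·-1 = 15
  a_7 = 2·15 + 0·8 + 1·3 = 33
  a_8 = 2·33 + 0·15 + 1·8 = 74
  a_9 = 2·74 + 0·33 + 1·15 = 163
  a_10 = 2·163 + 0·74 + 1·33 = 359
  a_11 = 2·359 + 0·163 + 1·74 = 792
  a_12 = 2·792 + 0·359 + 1·163 = 1747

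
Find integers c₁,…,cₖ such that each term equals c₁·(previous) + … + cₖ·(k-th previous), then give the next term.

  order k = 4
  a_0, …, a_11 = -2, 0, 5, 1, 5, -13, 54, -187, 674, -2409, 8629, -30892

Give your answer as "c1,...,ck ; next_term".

-3,2,0,1 ; 110608

  a_4 = -3·1 + 2·5 + 0·0 + 1·-2 = 5
  a_5 = -3·5 + 2·1 + 0·5 + 1·0 = -13
  a_6 = -3·-13 + 2·5 + 0·1 + 1·5 = 54
  a_7 = -3·54 + 2·-13 + 0·5 + 1·1 = -187
  a_8 = -3·-187 + 2·54 + 0·-13 + 1·5 = 674
  a_9 = -3·674 + 2·-187 + 0·54 + 1·-13 = -2409
  a_10 = -3·-2409 + 2·674 + 0·-187 + 1·54 = 8629
  a_11 = -3·8629 + 2·-2409 + 0·674 + 1·-187 = -30892
  a_12 = -3·-30892 + 2·8629 + 0·-2409 + 1·674 = 110608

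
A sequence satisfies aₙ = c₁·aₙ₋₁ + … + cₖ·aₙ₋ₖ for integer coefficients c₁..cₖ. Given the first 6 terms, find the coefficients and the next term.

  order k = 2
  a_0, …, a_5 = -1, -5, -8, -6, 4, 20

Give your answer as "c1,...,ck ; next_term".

  a_2 = 2·-5 + -2·-1 = -8
  a_3 = 2·-8 + -2·-5 = -6
  a_4 = 2·-6 + -2·-8 = 4
  a_5 = 2·4 + -2·-6 = 20
  a_6 = 2·20 + -2·4 = 32

2,-2 ; 32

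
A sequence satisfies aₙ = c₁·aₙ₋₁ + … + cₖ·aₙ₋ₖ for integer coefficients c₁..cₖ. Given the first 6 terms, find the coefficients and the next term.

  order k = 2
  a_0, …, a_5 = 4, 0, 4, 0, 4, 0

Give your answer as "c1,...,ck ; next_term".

  a_2 = 0·0 + 1·4 = 4
  a_3 = 0·4 + 1·0 = 0
  a_4 = 0·0 + 1·4 = 4
  a_5 = 0·4 + 1·0 = 0
  a_6 = 0·0 + 1·4 = 4

0,1 ; 4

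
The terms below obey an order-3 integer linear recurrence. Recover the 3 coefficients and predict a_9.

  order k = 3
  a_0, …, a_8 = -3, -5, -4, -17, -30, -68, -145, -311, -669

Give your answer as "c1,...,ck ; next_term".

1,2,1 ; -1436

  a_3 = 1·-4 + 2·-5 + 1·-3 = -17
  a_4 = 1·-17 + 2·-4 + 1·-5 = -30
  a_5 = 1·-30 + 2·-17 + 1·-4 = -68
  a_6 = 1·-68 + 2·-30 + 1·-17 = -145
  a_7 = 1·-145 + 2·-68 + 1·-30 = -311
  a_8 = 1·-311 + 2·-145 + 1·-68 = -669
  a_9 = 1·-669 + 2·-311 + 1·-145 = -1436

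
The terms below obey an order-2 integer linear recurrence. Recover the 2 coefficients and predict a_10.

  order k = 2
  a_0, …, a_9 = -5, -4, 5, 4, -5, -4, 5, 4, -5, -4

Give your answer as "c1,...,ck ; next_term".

0,-1 ; 5

  a_2 = 0·-4 + -1·-5 = 5
  a_3 = 0·5 + -1·-4 = 4
  a_4 = 0·4 + -1·5 = -5
  a_5 = 0·-5 + -1·4 = -4
  a_6 = 0·-4 + -1·-5 = 5
  a_7 = 0·5 + -1·-4 = 4
  a_8 = 0·4 + -1·5 = -5
  a_9 = 0·-5 + -1·4 = -4
  a_10 = 0·-4 + -1·-5 = 5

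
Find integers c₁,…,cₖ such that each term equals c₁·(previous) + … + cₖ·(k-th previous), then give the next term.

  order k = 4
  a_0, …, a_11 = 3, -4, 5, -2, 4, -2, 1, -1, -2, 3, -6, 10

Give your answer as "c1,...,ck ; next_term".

-1,1,0,-1 ; -14

  a_4 = -1·-2 + 1·5 + 0·-4 + -1·3 = 4
  a_5 = -1·4 + 1·-2 + 0·5 + -1·-4 = -2
  a_6 = -1·-2 + 1·4 + 0·-2 + -1·5 = 1
  a_7 = -1·1 + 1·-2 + 0·4 + -1·-2 = -1
  a_8 = -1·-1 + 1·1 + 0·-2 + -1·4 = -2
  a_9 = -1·-2 + 1·-1 + 0·1 + -1·-2 = 3
  a_10 = -1·3 + 1·-2 + 0·-1 + -1·1 = -6
  a_11 = -1·-6 + 1·3 + 0·-2 + -1·-1 = 10
  a_12 = -1·10 + 1·-6 + 0·3 + -1·-2 = -14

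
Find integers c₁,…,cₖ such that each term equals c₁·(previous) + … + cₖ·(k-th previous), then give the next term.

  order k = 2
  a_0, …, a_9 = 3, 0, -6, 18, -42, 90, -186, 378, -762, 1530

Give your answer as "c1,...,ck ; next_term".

-3,-2 ; -3066

  a_2 = -3·0 + -2·3 = -6
  a_3 = -3·-6 + -2·0 = 18
  a_4 = -3·18 + -2·-6 = -42
  a_5 = -3·-42 + -2·18 = 90
  a_6 = -3·90 + -2·-42 = -186
  a_7 = -3·-186 + -2·90 = 378
  a_8 = -3·378 + -2·-186 = -762
  a_9 = -3·-762 + -2·378 = 1530
  a_10 = -3·1530 + -2·-762 = -3066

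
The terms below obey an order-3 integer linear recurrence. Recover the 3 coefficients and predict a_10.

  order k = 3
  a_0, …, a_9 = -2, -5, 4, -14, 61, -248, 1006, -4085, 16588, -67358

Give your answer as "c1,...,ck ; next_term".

-4,0,-1 ; 273517

  a_3 = -4·4 + 0·-5 + -1·-2 = -14
  a_4 = -4·-14 + 0·4 + -1·-5 = 61
  a_5 = -4·61 + 0·-14 + -1·4 = -248
  a_6 = -4·-248 + 0·61 + -1·-14 = 1006
  a_7 = -4·1006 + 0·-248 + -1·61 = -4085
  a_8 = -4·-4085 + 0·1006 + -1·-248 = 16588
  a_9 = -4·16588 + 0·-4085 + -1·1006 = -67358
  a_10 = -4·-67358 + 0·16588 + -1·-4085 = 273517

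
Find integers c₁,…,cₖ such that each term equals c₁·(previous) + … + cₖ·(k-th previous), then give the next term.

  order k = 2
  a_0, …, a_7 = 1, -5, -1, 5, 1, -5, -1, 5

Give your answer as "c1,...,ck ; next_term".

0,-1 ; 1

  a_2 = 0·-5 + -1·1 = -1
  a_3 = 0·-1 + -1·-5 = 5
  a_4 = 0·5 + -1·-1 = 1
  a_5 = 0·1 + -1·5 = -5
  a_6 = 0·-5 + -1·1 = -1
  a_7 = 0·-1 + -1·-5 = 5
  a_8 = 0·5 + -1·-1 = 1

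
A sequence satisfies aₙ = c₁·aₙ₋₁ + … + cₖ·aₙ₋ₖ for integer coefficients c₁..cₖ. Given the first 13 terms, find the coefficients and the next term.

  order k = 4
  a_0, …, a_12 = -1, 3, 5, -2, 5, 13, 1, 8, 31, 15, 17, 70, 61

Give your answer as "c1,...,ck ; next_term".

  a_4 = 0·-2 + 0·5 + 2·3 + 1·-1 = 5
  a_5 = 0·5 + 0·-2 + 2·5 + 1·3 = 13
  a_6 = 0·13 + 0·5 + 2·-2 + 1·5 = 1
  a_7 = 0·1 + 0·13 + 2·5 + 1·-2 = 8
  a_8 = 0·8 + 0·1 + 2·13 + 1·5 = 31
  a_9 = 0·31 + 0·8 + 2·1 + 1·13 = 15
  a_10 = 0·15 + 0·31 + 2·8 + 1·1 = 17
  a_11 = 0·17 + 0·15 + 2·31 + 1·8 = 70
  a_12 = 0·70 + 0·17 + 2·15 + 1·31 = 61
  a_13 = 0·61 + 0·70 + 2·17 + 1·15 = 49

0,0,2,1 ; 49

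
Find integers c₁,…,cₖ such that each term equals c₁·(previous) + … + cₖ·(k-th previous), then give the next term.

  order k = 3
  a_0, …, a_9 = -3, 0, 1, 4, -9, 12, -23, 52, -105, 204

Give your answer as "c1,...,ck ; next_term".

  a_3 = -2·1 + -1·0 + -2·-3 = 4
  a_4 = -2·4 + -1·1 + -2·0 = -9
  a_5 = -2·-9 + -1·4 + -2·1 = 12
  a_6 = -2·12 + -1·-9 + -2·4 = -23
  a_7 = -2·-23 + -1·12 + -2·-9 = 52
  a_8 = -2·52 + -1·-23 + -2·12 = -105
  a_9 = -2·-105 + -1·52 + -2·-23 = 204
  a_10 = -2·204 + -1·-105 + -2·52 = -407

-2,-1,-2 ; -407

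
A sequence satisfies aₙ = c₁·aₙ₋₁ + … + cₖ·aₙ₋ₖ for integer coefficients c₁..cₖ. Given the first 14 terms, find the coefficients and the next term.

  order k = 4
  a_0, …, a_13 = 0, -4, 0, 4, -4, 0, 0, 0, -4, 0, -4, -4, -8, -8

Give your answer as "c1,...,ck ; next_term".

0,1,1,1 ; -16

  a_4 = 0·4 + 1·0 + 1·-4 + 1·0 = -4
  a_5 = 0·-4 + 1·4 + 1·0 + 1·-4 = 0
  a_6 = 0·0 + 1·-4 + 1·4 + 1·0 = 0
  a_7 = 0·0 + 1·0 + 1·-4 + 1·4 = 0
  a_8 = 0·0 + 1·0 + 1·0 + 1·-4 = -4
  a_9 = 0·-4 + 1·0 + 1·0 + 1·0 = 0
  a_10 = 0·0 + 1·-4 + 1·0 + 1·0 = -4
  a_11 = 0·-4 + 1·0 + 1·-4 + 1·0 = -4
  a_12 = 0·-4 + 1·-4 + 1·0 + 1·-4 = -8
  a_13 = 0·-8 + 1·-4 + 1·-4 + 1·0 = -8
  a_14 = 0·-8 + 1·-8 + 1·-4 + 1·-4 = -16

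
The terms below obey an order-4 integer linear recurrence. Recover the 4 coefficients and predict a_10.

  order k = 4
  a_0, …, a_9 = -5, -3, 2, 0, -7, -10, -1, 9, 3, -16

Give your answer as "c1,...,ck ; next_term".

  a_4 = 1·0 + -1·2 + 0·-3 + 1·-5 = -7
  a_5 = 1·-7 + -1·0 + 0·2 + 1·-3 = -10
  a_6 = 1·-10 + -1·-7 + 0·0 + 1·2 = -1
  a_7 = 1·-1 + -1·-10 + 0·-7 + 1·0 = 9
  a_8 = 1·9 + -1·-1 + 0·-10 + 1·-7 = 3
  a_9 = 1·3 + -1·9 + 0·-1 + 1·-10 = -16
  a_10 = 1·-16 + -1·3 + 0·9 + 1·-1 = -20

1,-1,0,1 ; -20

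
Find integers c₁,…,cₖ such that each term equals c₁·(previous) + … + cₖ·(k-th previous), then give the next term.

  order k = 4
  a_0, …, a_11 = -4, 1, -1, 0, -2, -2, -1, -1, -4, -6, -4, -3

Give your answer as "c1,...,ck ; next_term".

  a_4 = 1·0 + -1·-1 + 1·1 + 1·-4 = -2
  a_5 = 1·-2 + -1·0 + 1·-1 + 1·1 = -2
  a_6 = 1·-2 + -1·-2 + 1·0 + 1·-1 = -1
  a_7 = 1·-1 + -1·-2 + 1·-2 + 1·0 = -1
  a_8 = 1·-1 + -1·-1 + 1·-2 + 1·-2 = -4
  a_9 = 1·-4 + -1·-1 + 1·-1 + 1·-2 = -6
  a_10 = 1·-6 + -1·-4 + 1·-1 + 1·-1 = -4
  a_11 = 1·-4 + -1·-6 + 1·-4 + 1·-1 = -3
  a_12 = 1·-3 + -1·-4 + 1·-6 + 1·-4 = -9

1,-1,1,1 ; -9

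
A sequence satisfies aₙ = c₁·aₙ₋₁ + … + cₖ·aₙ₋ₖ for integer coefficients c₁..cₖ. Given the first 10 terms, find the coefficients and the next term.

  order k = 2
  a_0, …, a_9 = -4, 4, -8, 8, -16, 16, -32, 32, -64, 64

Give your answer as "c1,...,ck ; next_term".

  a_2 = 0·4 + 2·-4 = -8
  a_3 = 0·-8 + 2·4 = 8
  a_4 = 0·8 + 2·-8 = -16
  a_5 = 0·-16 + 2·8 = 16
  a_6 = 0·16 + 2·-16 = -32
  a_7 = 0·-32 + 2·16 = 32
  a_8 = 0·32 + 2·-32 = -64
  a_9 = 0·-64 + 2·32 = 64
  a_10 = 0·64 + 2·-64 = -128

0,2 ; -128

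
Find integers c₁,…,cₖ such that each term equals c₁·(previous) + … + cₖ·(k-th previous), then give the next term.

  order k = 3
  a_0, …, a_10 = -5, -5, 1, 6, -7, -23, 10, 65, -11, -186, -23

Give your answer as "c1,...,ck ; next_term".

  a_3 = 1·1 + -3·-5 + 2·-5 = 6
  a_4 = 1·6 + -3·1 + 2·-5 = -7
  a_5 = 1·-7 + -3·6 + 2·1 = -23
  a_6 = 1·-23 + -3·-7 + 2·6 = 10
  a_7 = 1·10 + -3·-23 + 2·-7 = 65
  a_8 = 1·65 + -3·10 + 2·-23 = -11
  a_9 = 1·-11 + -3·65 + 2·10 = -186
  a_10 = 1·-186 + -3·-11 + 2·65 = -23
  a_11 = 1·-23 + -3·-186 + 2·-11 = 513

1,-3,2 ; 513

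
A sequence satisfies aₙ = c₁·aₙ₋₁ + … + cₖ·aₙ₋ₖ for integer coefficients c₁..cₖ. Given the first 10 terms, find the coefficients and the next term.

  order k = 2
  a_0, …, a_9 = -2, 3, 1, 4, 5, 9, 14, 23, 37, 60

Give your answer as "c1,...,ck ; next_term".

  a_2 = 1·3 + 1·-2 = 1
  a_3 = 1·1 + 1·3 = 4
  a_4 = 1·4 + 1·1 = 5
  a_5 = 1·5 + 1·4 = 9
  a_6 = 1·9 + 1·5 = 14
  a_7 = 1·14 + 1·9 = 23
  a_8 = 1·23 + 1·14 = 37
  a_9 = 1·37 + 1·23 = 60
  a_10 = 1·60 + 1·37 = 97

1,1 ; 97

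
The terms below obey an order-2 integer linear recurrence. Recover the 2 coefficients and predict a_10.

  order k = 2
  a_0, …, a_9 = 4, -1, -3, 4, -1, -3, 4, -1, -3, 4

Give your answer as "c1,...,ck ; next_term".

-1,-1 ; -1

  a_2 = -1·-1 + -1·4 = -3
  a_3 = -1·-3 + -1·-1 = 4
  a_4 = -1·4 + -1·-3 = -1
  a_5 = -1·-1 + -1·4 = -3
  a_6 = -1·-3 + -1·-1 = 4
  a_7 = -1·4 + -1·-3 = -1
  a_8 = -1·-1 + -1·4 = -3
  a_9 = -1·-3 + -1·-1 = 4
  a_10 = -1·4 + -1·-3 = -1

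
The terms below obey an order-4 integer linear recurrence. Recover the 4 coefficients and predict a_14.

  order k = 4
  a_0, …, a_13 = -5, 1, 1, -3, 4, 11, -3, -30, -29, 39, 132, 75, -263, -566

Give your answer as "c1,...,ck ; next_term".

1,-3,0,-2 ; -41

  a_4 = 1·-3 + -3·1 + 0·1 + -2·-5 = 4
  a_5 = 1·4 + -3·-3 + 0·1 + -2·1 = 11
  a_6 = 1·11 + -3·4 + 0·-3 + -2·1 = -3
  a_7 = 1·-3 + -3·11 + 0·4 + -2·-3 = -30
  a_8 = 1·-30 + -3·-3 + 0·11 + -2·4 = -29
  a_9 = 1·-29 + -3·-30 + 0·-3 + -2·11 = 39
  a_10 = 1·39 + -3·-29 + 0·-30 + -2·-3 = 132
  a_11 = 1·132 + -3·39 + 0·-29 + -2·-30 = 75
  a_12 = 1·75 + -3·132 + 0·39 + -2·-29 = -263
  a_13 = 1·-263 + -3·75 + 0·132 + -2·39 = -566
  a_14 = 1·-566 + -3·-263 + 0·75 + -2·132 = -41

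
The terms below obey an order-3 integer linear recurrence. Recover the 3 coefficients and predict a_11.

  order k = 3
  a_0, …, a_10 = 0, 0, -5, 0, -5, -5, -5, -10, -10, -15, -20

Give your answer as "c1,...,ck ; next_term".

  a_3 = 0·-5 + 1·0 + 1·0 = 0
  a_4 = 0·0 + 1·-5 + 1·0 = -5
  a_5 = 0·-5 + 1·0 + 1·-5 = -5
  a_6 = 0·-5 + 1·-5 + 1·0 = -5
  a_7 = 0·-5 + 1·-5 + 1·-5 = -10
  a_8 = 0·-10 + 1·-5 + 1·-5 = -10
  a_9 = 0·-10 + 1·-10 + 1·-5 = -15
  a_10 = 0·-15 + 1·-10 + 1·-10 = -20
  a_11 = 0·-20 + 1·-15 + 1·-10 = -25

0,1,1 ; -25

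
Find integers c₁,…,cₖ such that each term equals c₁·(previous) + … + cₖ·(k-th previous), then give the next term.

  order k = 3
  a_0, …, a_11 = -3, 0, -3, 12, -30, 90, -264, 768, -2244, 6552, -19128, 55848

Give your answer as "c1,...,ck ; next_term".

  a_3 = -2·-3 + 2·0 + -2·-3 = 12
  a_4 = -2·12 + 2·-3 + -2·0 = -30
  a_5 = -2·-30 + 2·12 + -2·-3 = 90
  a_6 = -2·90 + 2·-30 + -2·12 = -264
  a_7 = -2·-264 + 2·90 + -2·-30 = 768
  a_8 = -2·768 + 2·-264 + -2·90 = -2244
  a_9 = -2·-2244 + 2·768 + -2·-264 = 6552
  a_10 = -2·6552 + 2·-2244 + -2·768 = -19128
  a_11 = -2·-19128 + 2·6552 + -2·-2244 = 55848
  a_12 = -2·55848 + 2·-19128 + -2·6552 = -163056

-2,2,-2 ; -163056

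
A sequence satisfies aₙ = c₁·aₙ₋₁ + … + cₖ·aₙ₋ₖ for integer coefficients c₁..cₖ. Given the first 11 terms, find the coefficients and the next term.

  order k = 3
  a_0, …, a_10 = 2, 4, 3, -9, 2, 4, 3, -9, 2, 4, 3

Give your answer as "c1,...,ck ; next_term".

  a_3 = -1·3 + -1·4 + -1·2 = -9
  a_4 = -1·-9 + -1·3 + -1·4 = 2
  a_5 = -1·2 + -1·-9 + -1·3 = 4
  a_6 = -1·4 + -1·2 + -1·-9 = 3
  a_7 = -1·3 + -1·4 + -1·2 = -9
  a_8 = -1·-9 + -1·3 + -1·4 = 2
  a_9 = -1·2 + -1·-9 + -1·3 = 4
  a_10 = -1·4 + -1·2 + -1·-9 = 3
  a_11 = -1·3 + -1·4 + -1·2 = -9

-1,-1,-1 ; -9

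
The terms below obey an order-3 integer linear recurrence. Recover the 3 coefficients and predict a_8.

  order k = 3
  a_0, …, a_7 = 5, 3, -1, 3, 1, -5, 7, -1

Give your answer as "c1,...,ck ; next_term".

-1,-1,1 ; -11

  a_3 = -1·-1 + -1·3 + 1·5 = 3
  a_4 = -1·3 + -1·-1 + 1·3 = 1
  a_5 = -1·1 + -1·3 + 1·-1 = -5
  a_6 = -1·-5 + -1·1 + 1·3 = 7
  a_7 = -1·7 + -1·-5 + 1·1 = -1
  a_8 = -1·-1 + -1·7 + 1·-5 = -11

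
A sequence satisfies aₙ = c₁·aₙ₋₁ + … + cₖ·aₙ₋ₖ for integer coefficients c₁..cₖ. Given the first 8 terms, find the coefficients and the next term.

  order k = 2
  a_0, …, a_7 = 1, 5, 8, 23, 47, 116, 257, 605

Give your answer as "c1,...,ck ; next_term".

1,3 ; 1376

  a_2 = 1·5 + 3·1 = 8
  a_3 = 1·8 + 3·5 = 23
  a_4 = 1·23 + 3·8 = 47
  a_5 = 1·47 + 3·23 = 116
  a_6 = 1·116 + 3·47 = 257
  a_7 = 1·257 + 3·116 = 605
  a_8 = 1·605 + 3·257 = 1376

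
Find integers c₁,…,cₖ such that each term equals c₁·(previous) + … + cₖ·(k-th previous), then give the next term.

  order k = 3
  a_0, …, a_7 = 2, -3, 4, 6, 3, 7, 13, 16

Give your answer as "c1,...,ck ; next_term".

1,0,1 ; 23

  a_3 = 1·4 + 0·-3 + 1·2 = 6
  a_4 = 1·6 + 0·4 + 1·-3 = 3
  a_5 = 1·3 + 0·6 + 1·4 = 7
  a_6 = 1·7 + 0·3 + 1·6 = 13
  a_7 = 1·13 + 0·7 + 1·3 = 16
  a_8 = 1·16 + 0·13 + 1·7 = 23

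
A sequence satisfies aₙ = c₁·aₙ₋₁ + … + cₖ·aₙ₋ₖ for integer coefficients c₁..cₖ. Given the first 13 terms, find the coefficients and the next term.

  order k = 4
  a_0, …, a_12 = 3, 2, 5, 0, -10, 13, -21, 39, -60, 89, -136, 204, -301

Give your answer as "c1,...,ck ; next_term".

  a_4 = -2·0 + -1·5 + -1·2 + -1·3 = -10
  a_5 = -2·-10 + -1·0 + -1·5 + -1·2 = 13
  a_6 = -2·13 + -1·-10 + -1·0 + -1·5 = -21
  a_7 = -2·-21 + -1·13 + -1·-10 + -1·0 = 39
  a_8 = -2·39 + -1·-21 + -1·13 + -1·-10 = -60
  a_9 = -2·-60 + -1·39 + -1·-21 + -1·13 = 89
  a_10 = -2·89 + -1·-60 + -1·39 + -1·-21 = -136
  a_11 = -2·-136 + -1·89 + -1·-60 + -1·39 = 204
  a_12 = -2·204 + -1·-136 + -1·89 + -1·-60 = -301
  a_13 = -2·-301 + -1·204 + -1·-136 + -1·89 = 445

-2,-1,-1,-1 ; 445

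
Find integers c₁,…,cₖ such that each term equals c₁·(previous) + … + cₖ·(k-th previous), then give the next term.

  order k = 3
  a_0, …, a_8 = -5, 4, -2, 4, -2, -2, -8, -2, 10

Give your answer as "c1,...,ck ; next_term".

  a_3 = 1·-2 + -1·4 + -2·-5 = 4
  a_4 = 1·4 + -1·-2 + -2·4 = -2
  a_5 = 1·-2 + -1·4 + -2·-2 = -2
  a_6 = 1·-2 + -1·-2 + -2·4 = -8
  a_7 = 1·-8 + -1·-2 + -2·-2 = -2
  a_8 = 1·-2 + -1·-8 + -2·-2 = 10
  a_9 = 1·10 + -1·-2 + -2·-8 = 28

1,-1,-2 ; 28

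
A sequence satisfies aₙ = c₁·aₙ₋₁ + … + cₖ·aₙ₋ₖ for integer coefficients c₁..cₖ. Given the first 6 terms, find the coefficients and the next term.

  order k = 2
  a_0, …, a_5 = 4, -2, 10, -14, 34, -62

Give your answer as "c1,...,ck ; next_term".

  a_2 = -1·-2 + 2·4 = 10
  a_3 = -1·10 + 2·-2 = -14
  a_4 = -1·-14 + 2·10 = 34
  a_5 = -1·34 + 2·-14 = -62
  a_6 = -1·-62 + 2·34 = 130

-1,2 ; 130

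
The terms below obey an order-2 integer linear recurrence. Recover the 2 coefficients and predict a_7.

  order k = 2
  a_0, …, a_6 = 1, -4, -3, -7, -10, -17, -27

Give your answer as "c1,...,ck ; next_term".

  a_2 = 1·-4 + 1·1 = -3
  a_3 = 1·-3 + 1·-4 = -7
  a_4 = 1·-7 + 1·-3 = -10
  a_5 = 1·-10 + 1·-7 = -17
  a_6 = 1·-17 + 1·-10 = -27
  a_7 = 1·-27 + 1·-17 = -44

1,1 ; -44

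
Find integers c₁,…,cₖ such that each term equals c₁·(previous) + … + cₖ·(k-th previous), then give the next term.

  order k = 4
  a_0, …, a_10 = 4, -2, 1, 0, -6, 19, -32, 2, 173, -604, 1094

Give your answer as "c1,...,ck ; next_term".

-3,-4,3,1 ; -345

  a_4 = -3·0 + -4·1 + 3·-2 + 1·4 = -6
  a_5 = -3·-6 + -4·0 + 3·1 + 1·-2 = 19
  a_6 = -3·19 + -4·-6 + 3·0 + 1·1 = -32
  a_7 = -3·-32 + -4·19 + 3·-6 + 1·0 = 2
  a_8 = -3·2 + -4·-32 + 3·19 + 1·-6 = 173
  a_9 = -3·173 + -4·2 + 3·-32 + 1·19 = -604
  a_10 = -3·-604 + -4·173 + 3·2 + 1·-32 = 1094
  a_11 = -3·1094 + -4·-604 + 3·173 + 1·2 = -345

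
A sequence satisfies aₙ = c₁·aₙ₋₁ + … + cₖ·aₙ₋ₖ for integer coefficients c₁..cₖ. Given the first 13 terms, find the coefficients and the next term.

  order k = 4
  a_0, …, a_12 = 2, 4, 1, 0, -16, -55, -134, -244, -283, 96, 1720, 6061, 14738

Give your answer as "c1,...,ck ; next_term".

  a_4 = 3·0 + -2·1 + -3·4 + -1·2 = -16
  a_5 = 3·-16 + -2·0 + -3·1 + -1·4 = -55
  a_6 = 3·-55 + -2·-16 + -3·0 + -1·1 = -134
  a_7 = 3·-134 + -2·-55 + -3·-16 + -1·0 = -244
  a_8 = 3·-244 + -2·-134 + -3·-55 + -1·-16 = -283
  a_9 = 3·-283 + -2·-244 + -3·-134 + -1·-55 = 96
  a_10 = 3·96 + -2·-283 + -3·-244 + -1·-134 = 1720
  a_11 = 3·1720 + -2·96 + -3·-283 + -1·-244 = 6061
  a_12 = 3·6061 + -2·1720 + -3·96 + -1·-283 = 14738
  a_13 = 3·14738 + -2·6061 + -3·1720 + -1·96 = 26836

3,-2,-3,-1 ; 26836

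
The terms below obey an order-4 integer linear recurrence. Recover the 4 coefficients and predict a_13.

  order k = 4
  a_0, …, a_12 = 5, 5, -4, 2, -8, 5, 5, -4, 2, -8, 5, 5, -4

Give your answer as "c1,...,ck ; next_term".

  a_4 = -1·2 + -1·-4 + -1·5 + -1·5 = -8
  a_5 = -1·-8 + -1·2 + -1·-4 + -1·5 = 5
  a_6 = -1·5 + -1·-8 + -1·2 + -1·-4 = 5
  a_7 = -1·5 + -1·5 + -1·-8 + -1·2 = -4
  a_8 = -1·-4 + -1·5 + -1·5 + -1·-8 = 2
  a_9 = -1·2 + -1·-4 + -1·5 + -1·5 = -8
  a_10 = -1·-8 + -1·2 + -1·-4 + -1·5 = 5
  a_11 = -1·5 + -1·-8 + -1·2 + -1·-4 = 5
  a_12 = -1·5 + -1·5 + -1·-8 + -1·2 = -4
  a_13 = -1·-4 + -1·5 + -1·5 + -1·-8 = 2

-1,-1,-1,-1 ; 2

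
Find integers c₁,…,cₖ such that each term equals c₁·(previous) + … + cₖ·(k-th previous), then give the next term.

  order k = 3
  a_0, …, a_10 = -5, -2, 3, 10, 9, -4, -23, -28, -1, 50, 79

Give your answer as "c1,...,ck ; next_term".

  a_3 = 1·3 + -1·-2 + -1·-5 = 10
  a_4 = 1·10 + -1·3 + -1·-2 = 9
  a_5 = 1·9 + -1·10 + -1·3 = -4
  a_6 = 1·-4 + -1·9 + -1·10 = -23
  a_7 = 1·-23 + -1·-4 + -1·9 = -28
  a_8 = 1·-28 + -1·-23 + -1·-4 = -1
  a_9 = 1·-1 + -1·-28 + -1·-23 = 50
  a_10 = 1·50 + -1·-1 + -1·-28 = 79
  a_11 = 1·79 + -1·50 + -1·-1 = 30

1,-1,-1 ; 30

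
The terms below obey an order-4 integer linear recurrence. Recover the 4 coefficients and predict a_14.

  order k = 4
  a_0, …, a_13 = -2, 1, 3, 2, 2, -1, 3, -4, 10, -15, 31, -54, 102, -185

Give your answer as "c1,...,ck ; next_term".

0,2,-2,1 ; 343

  a_4 = 0·2 + 2·3 + -2·1 + 1·-2 = 2
  a_5 = 0·2 + 2·2 + -2·3 + 1·1 = -1
  a_6 = 0·-1 + 2·2 + -2·2 + 1·3 = 3
  a_7 = 0·3 + 2·-1 + -2·2 + 1·2 = -4
  a_8 = 0·-4 + 2·3 + -2·-1 + 1·2 = 10
  a_9 = 0·10 + 2·-4 + -2·3 + 1·-1 = -15
  a_10 = 0·-15 + 2·10 + -2·-4 + 1·3 = 31
  a_11 = 0·31 + 2·-15 + -2·10 + 1·-4 = -54
  a_12 = 0·-54 + 2·31 + -2·-15 + 1·10 = 102
  a_13 = 0·102 + 2·-54 + -2·31 + 1·-15 = -185
  a_14 = 0·-185 + 2·102 + -2·-54 + 1·31 = 343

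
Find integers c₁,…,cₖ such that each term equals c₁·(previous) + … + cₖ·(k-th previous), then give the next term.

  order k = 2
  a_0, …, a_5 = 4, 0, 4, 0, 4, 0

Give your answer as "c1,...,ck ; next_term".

0,1 ; 4

  a_2 = 0·0 + 1·4 = 4
  a_3 = 0·4 + 1·0 = 0
  a_4 = 0·0 + 1·4 = 4
  a_5 = 0·4 + 1·0 = 0
  a_6 = 0·0 + 1·4 = 4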